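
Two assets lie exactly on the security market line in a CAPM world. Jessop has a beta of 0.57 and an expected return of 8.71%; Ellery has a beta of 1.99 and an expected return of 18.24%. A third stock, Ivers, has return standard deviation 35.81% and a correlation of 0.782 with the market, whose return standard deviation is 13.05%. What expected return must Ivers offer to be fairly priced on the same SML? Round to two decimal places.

MRP = (18.24% − 8.71%) / (1.99 − 0.57) = 6.7113%
R_f = 8.71% − 0.57 × 6.7113% = 4.8846%
β_Ivers = ρ·σ_i/σ_m = 0.782 × 35.81 / 13.05 = 2.1459
E(R_Ivers) = R_f + β × MRP = 4.8846% + 2.1459 × 6.7113% = 19.29%

19.29%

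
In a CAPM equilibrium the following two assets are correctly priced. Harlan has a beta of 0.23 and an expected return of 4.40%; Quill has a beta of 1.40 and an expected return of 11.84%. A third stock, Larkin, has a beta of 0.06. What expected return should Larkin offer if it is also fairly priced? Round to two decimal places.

3.32%

MRP (SML slope) = (11.84% − 4.40%) / (1.40 − 0.23) = 7.44% / 1.17 = 6.3590%
R_f (intercept) = 4.40% − 0.23 × 6.3590% = 2.9374%
E(R_Larkin) = R_f + β × MRP = 2.9374% + 0.06 × 6.3590% = 3.32%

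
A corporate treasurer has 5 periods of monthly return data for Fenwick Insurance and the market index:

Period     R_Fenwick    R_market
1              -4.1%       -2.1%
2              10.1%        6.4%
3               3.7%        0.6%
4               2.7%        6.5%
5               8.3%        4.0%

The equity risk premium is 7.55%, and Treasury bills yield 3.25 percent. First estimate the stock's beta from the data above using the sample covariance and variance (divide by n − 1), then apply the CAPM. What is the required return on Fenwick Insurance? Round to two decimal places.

Mean R_i = (-4.1 + 10.1 + 3.7 + 2.7 + 8.3) / 5 = 4.1400%
Mean R_m = (-2.1 + 6.4 + 0.6 + 6.5 + 4.0) / 5 = 3.0800%
Σ(R_i − R̄_i)(R_m − R̄_m) = 62.4640  ⇒  Cov = 62.4640 / 4 = 15.6160
Σ(R_m − R̄_m)² = 56.5480  ⇒  Var(R_m) = 56.5480 / 4 = 14.1370
β = Cov / Var(R_m) = 15.6160 / 14.1370 = 1.1046
E(R) = R_f + β × MRP = 3.25% + 1.1046 × 7.55% = 11.59%

11.59%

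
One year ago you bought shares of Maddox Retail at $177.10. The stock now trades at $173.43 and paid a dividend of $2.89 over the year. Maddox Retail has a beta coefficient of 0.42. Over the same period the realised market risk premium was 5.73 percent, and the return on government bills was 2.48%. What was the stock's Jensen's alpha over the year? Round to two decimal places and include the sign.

Realised HPR = (P1 + D1 − P0) / P0 = (173.43 + 2.89 − 177.10) / 177.10 = -0.78 / 177.10 = -0.4404%
CAPM required = R_f + β·MRP = 2.48% + 0.42 × 5.73% = 4.8866%
α = realised − required = -0.4404% − 4.8866% = -5.33%

-5.33%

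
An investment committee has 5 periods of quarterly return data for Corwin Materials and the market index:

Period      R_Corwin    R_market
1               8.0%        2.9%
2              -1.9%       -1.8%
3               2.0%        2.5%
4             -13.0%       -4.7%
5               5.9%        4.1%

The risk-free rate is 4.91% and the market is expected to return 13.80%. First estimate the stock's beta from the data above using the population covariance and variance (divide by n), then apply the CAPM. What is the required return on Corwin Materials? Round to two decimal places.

23.71%

Mean R_i = (8.0 − 1.9 + 2.0 − 13.0 + 5.9) / 5 = 0.2000%
Mean R_m = (2.9 − 1.8 + 2.5 − 4.7 + 4.1) / 5 = 0.6000%
Σ(R_i − R̄_i)(R_m − R̄_m) = 116.3100  ⇒  Cov = 116.3100 / 5 = 23.2620
Σ(R_m − R̄_m)² = 55.0000  ⇒  Var(R_m) = 55.0000 / 5 = 11.0000
β = Cov / Var(R_m) = 23.2620 / 11.0000 = 2.1147
MRP = 13.80% − 4.91% = 8.89%
E(R) = R_f + β × MRP = 4.91% + 2.1147 × 8.89% = 23.71%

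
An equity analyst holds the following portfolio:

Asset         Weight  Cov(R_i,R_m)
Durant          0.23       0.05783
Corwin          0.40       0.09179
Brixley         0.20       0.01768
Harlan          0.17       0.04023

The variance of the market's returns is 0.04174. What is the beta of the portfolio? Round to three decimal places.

β_Durant = 0.05783 / 0.04174 = 1.3855
β_Corwin = 0.09179 / 0.04174 = 2.1991
β_Brixley = 0.01768 / 0.04174 = 0.4236
β_Harlan = 0.04023 / 0.04174 = 0.9638
β_P = Σ w_i β_i = 0.23×1.3855 + 0.40×2.1991 + 0.20×0.4236 + 0.17×0.9638 = 1.4469

1.447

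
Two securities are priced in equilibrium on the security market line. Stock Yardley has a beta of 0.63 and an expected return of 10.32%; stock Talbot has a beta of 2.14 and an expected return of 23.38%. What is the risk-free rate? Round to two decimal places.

4.87%

Both satisfy E(R) = R_f + β·MRP, so the slope of the SML is
MRP = (23.38% − 10.32%) / (2.14 − 0.63) = 13.06% / 1.51 = 8.6490%
R_f = E(R_Yardley) − β_Yardley·MRP = 10.32% − 0.63 × 8.6490% = 4.8711%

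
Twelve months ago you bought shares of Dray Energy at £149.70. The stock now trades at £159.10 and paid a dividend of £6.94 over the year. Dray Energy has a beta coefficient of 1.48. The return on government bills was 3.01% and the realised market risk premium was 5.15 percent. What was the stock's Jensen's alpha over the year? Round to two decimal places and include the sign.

Realised HPR = (P1 + D1 − P0) / P0 = (159.10 + 6.94 − 149.70) / 149.70 = 16.34 / 149.70 = 10.9152%
CAPM required = R_f + β·MRP = 3.01% + 1.48 × 5.15% = 10.6320%
α = realised − required = 10.9152% − 10.6320% = +0.28%

+0.28%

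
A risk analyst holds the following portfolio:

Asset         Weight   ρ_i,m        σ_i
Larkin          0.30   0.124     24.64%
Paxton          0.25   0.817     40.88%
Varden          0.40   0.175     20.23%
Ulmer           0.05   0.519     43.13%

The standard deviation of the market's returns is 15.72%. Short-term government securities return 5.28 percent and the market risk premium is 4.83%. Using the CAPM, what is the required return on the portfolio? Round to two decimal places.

β_Larkin = 0.124 × 24.64% / 15.72% = 0.1944
β_Paxton = 0.817 × 40.88% / 15.72% = 2.1246
β_Varden = 0.175 × 20.23% / 15.72% = 0.2252
β_Ulmer = 0.519 × 43.13% / 15.72% = 1.4239
β_P = Σ w_i β_i = 0.30×0.1944 + 0.25×2.1246 + 0.40×0.2252 + 0.05×1.4239 = 0.7507
E(R_P) = R_f + β_P × MRP = 5.28% + 0.7507 × 4.83% = 8.91%

8.91%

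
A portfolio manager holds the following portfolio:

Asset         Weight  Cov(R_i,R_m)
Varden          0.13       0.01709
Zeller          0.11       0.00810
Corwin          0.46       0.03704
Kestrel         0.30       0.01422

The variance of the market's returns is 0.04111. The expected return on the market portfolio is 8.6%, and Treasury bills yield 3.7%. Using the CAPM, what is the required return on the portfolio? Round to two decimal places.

6.61%

β_Varden = 0.01709 / 0.04111 = 0.4157
β_Zeller = 0.00810 / 0.04111 = 0.1970
β_Corwin = 0.03704 / 0.04111 = 0.9010
β_Kestrel = 0.01422 / 0.04111 = 0.3459
β_P = Σ w_i β_i = 0.13×0.4157 + 0.11×0.1970 + 0.46×0.9010 + 0.30×0.3459 = 0.5939
MRP = 8.6% − 3.7% = 4.90%
E(R_P) = R_f + β_P × MRP = 3.7% + 0.5939 × 4.9% = 6.61%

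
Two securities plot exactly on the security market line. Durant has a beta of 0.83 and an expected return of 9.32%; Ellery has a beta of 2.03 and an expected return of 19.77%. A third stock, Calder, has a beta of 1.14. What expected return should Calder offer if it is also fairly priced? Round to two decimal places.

MRP (SML slope) = (19.77% − 9.32%) / (2.03 − 0.83) = 10.45% / 1.20 = 8.7083%
R_f (intercept) = 9.32% − 0.83 × 8.7083% = 2.0921%
E(R_Calder) = R_f + β × MRP = 2.0921% + 1.14 × 8.7083% = 12.02%

12.02%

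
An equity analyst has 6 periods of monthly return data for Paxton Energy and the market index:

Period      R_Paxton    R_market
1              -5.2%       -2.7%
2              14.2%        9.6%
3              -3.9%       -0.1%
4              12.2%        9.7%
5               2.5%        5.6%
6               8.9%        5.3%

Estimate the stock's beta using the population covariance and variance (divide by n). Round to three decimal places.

Mean R_i = (-5.2 + 14.2 − 3.9 + 12.2 + 2.5 + 8.9) / 6 = 4.7833%
Mean R_m = (-2.7 + 9.6 − 0.1 + 9.7 + 5.6 + 5.3) / 6 = 4.5667%
Σ(R_i − R̄_i)(R_m − R̄_m) = 199.1967  ⇒  Cov = 199.1967 / 6 = 33.1995
Σ(R_m − R̄_m)² = 127.8733  ⇒  Var(R_m) = 127.8733 / 6 = 21.3122
β = Cov / Var(R_m) = 33.1995 / 21.3122 = 1.5578

1.558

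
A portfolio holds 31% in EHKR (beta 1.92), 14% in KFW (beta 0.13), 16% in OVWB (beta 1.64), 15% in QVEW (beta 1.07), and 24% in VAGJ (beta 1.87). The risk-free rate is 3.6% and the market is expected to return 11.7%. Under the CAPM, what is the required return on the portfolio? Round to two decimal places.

β_P = Σ w_i β_i = 0.31×1.92 + 0.14×0.13 + 0.16×1.64 + 0.15×1.07 + 0.24×1.87 = 1.4851
MRP = 11.7% − 3.6% = 8.10%
E(R_P) = R_f + β_P × MRP = 3.6% + 1.4851 × 8.1% = 15.63%

15.63%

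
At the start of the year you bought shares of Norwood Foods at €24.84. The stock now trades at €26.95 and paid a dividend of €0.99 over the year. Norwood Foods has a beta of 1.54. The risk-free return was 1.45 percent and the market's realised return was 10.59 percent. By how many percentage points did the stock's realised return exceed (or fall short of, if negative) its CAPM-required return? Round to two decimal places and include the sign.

Realised HPR = (P1 + D1 − P0) / P0 = (26.95 + 0.99 − 24.84) / 24.84 = 3.10 / 24.84 = 12.4799%
MRP = 10.59% − 1.45% = 9.14%
CAPM required = R_f + β·MRP = 1.45% + 1.54 × 9.14% = 15.5256%
α = realised − required = 12.4799% − 15.5256% = -3.05%

-3.05%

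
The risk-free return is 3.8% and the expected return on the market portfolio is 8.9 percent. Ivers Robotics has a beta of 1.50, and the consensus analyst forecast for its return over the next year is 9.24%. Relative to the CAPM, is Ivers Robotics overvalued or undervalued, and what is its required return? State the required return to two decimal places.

Overvalued; required return 11.45%

MRP = 8.9% − 3.8% = 5.10%
Required return = R_f + β·MRP = 3.8% + 1.50 × 5.1% = 11.45%
Forecast 9.24% < required 11.45% → the stock plots below the SML → overvalued.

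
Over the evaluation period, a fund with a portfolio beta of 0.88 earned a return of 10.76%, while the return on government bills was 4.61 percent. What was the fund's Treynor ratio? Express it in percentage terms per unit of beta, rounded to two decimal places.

Treynor = (R_P − R_f) / β_P = (10.76% − 4.61%) / 0.8800 = 6.15% / 0.8800 = 6.99%

6.99%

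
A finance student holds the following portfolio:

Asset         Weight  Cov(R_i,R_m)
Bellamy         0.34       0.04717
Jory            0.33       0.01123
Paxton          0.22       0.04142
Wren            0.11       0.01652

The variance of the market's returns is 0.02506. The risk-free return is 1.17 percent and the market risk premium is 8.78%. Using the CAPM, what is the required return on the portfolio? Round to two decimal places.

11.92%

β_Bellamy = 0.04717 / 0.02506 = 1.8823
β_Jory = 0.01123 / 0.02506 = 0.4481
β_Paxton = 0.04142 / 0.02506 = 1.6528
β_Wren = 0.01652 / 0.02506 = 0.6592
β_P = Σ w_i β_i = 0.34×1.8823 + 0.33×0.4481 + 0.22×1.6528 + 0.11×0.6592 = 1.2240
E(R_P) = R_f + β_P × MRP = 1.17% + 1.2240 × 8.78% = 11.92%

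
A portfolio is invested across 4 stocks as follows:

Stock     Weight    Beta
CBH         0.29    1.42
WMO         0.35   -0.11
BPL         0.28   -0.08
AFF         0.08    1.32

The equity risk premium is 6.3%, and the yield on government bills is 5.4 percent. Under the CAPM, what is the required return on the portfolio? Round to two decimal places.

8.28%

β_P = Σ w_i β_i = 0.29×1.42 + 0.35×-0.11 + 0.28×-0.08 + 0.08×1.32 = 0.4565
E(R_P) = R_f + β_P × MRP = 5.4% + 0.4565 × 6.3% = 8.28%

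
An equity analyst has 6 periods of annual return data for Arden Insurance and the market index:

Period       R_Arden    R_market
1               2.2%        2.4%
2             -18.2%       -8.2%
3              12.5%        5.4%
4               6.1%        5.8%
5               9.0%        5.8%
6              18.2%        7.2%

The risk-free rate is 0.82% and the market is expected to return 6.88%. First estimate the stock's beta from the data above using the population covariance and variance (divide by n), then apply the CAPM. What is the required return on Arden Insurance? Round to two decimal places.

13.66%

Mean R_i = (2.2 − 18.2 + 12.5 + 6.1 + 9.0 + 18.2) / 6 = 4.9667%
Mean R_m = (2.4 − 8.2 + 5.4 + 5.8 + 5.8 + 7.2) / 6 = 3.0667%
Σ(R_i − R̄_i)(R_m − R̄_m) = 349.2533  ⇒  Cov = 349.2533 / 6 = 58.2089
Σ(R_m − R̄_m)² = 164.8533  ⇒  Var(R_m) = 164.8533 / 6 = 27.4756
β = Cov / Var(R_m) = 58.2089 / 27.4756 = 2.1186
MRP = 6.88% − 0.82% = 6.06%
E(R) = R_f + β × MRP = 0.82% + 2.1186 × 6.06% = 13.66%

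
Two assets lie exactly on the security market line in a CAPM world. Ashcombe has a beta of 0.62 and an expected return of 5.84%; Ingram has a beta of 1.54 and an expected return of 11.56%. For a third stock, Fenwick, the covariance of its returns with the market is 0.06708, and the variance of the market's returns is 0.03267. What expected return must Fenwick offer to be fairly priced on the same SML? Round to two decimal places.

14.75%

MRP = (11.56% − 5.84%) / (1.54 − 0.62) = 6.2174%
R_f = 5.84% − 0.62 × 6.2174% = 1.9852%
β_Fenwick = Cov / Var(R_m) = 0.06708 / 0.03267 = 2.0533
E(R_Fenwick) = R_f + β × MRP = 1.9852% + 2.0533 × 6.2174% = 14.75%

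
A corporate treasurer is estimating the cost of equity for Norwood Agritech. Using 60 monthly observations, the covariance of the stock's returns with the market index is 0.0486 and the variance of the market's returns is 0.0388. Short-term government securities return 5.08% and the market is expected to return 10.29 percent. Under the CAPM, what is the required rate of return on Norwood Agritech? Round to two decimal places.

β = Cov(R_i, R_m) / Var(R_m) = 0.0486 / 0.0388 = 1.2526
MRP = 10.29% − 5.08% = 5.21%
E(R) = R_f + β × MRP = 5.08% + 1.2526 × 5.21% = 11.61%

11.61%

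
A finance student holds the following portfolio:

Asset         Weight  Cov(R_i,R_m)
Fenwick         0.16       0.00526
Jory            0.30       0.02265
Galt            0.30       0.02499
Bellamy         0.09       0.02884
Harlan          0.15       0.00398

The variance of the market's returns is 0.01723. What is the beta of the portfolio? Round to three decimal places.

β_Fenwick = 0.00526 / 0.01723 = 0.3053
β_Jory = 0.02265 / 0.01723 = 1.3146
β_Galt = 0.02499 / 0.01723 = 1.4504
β_Bellamy = 0.02884 / 0.01723 = 1.6738
β_Harlan = 0.00398 / 0.01723 = 0.2310
β_P = Σ w_i β_i = 0.16×0.3053 + 0.30×1.3146 + 0.30×1.4504 + 0.09×1.6738 + 0.15×0.2310 = 1.0636

1.064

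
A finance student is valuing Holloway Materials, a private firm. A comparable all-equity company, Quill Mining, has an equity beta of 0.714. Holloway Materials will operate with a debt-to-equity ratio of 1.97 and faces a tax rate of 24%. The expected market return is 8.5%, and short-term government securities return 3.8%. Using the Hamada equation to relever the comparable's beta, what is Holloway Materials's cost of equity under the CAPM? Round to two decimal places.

β_L = β_U × [1 + (1 − t)(D/E)] = 0.714 × [1 + (1 − 0.24) × 1.97]
    = 0.714 × [1 + 0.76 × 1.97] = 0.714 × 2.4972 = 1.7830
MRP = 8.5% − 3.8% = 4.70%
E(R) = R_f + β_L × MRP = 3.8% + 1.7830 × 4.7% = 12.18%

12.18%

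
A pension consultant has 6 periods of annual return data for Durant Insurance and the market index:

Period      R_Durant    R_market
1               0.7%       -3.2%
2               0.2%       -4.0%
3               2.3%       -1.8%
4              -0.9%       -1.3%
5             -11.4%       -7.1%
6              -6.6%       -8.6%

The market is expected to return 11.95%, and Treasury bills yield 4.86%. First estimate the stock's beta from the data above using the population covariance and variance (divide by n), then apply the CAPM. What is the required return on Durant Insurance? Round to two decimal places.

Mean R_i = (0.7 + 0.2 + 2.3 − 0.9 − 11.4 − 6.6) / 6 = -2.6167%
Mean R_m = (-3.2 − 4.0 − 1.8 − 1.3 − 7.1 − 8.6) / 6 = -4.3333%
Σ(R_i − R̄_i)(R_m − R̄_m) = 63.6567  ⇒  Cov = 63.6567 / 6 = 10.6095
Σ(R_m − R̄_m)² = 42.8733  ⇒  Var(R_m) = 42.8733 / 6 = 7.1456
β = Cov / Var(R_m) = 10.6095 / 7.1456 = 1.4848
MRP = 11.95% − 4.86% = 7.09%
E(R) = R_f + β × MRP = 4.86% + 1.4848 × 7.09% = 15.39%

15.39%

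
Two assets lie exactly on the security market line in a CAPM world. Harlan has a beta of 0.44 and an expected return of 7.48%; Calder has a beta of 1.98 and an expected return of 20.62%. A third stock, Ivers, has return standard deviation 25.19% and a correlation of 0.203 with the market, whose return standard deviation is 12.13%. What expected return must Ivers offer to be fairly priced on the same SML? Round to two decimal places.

7.32%

MRP = (20.62% − 7.48%) / (1.98 − 0.44) = 8.5325%
R_f = 7.48% − 0.44 × 8.5325% = 3.7257%
β_Ivers = ρ·σ_i/σ_m = 0.203 × 25.19 / 12.13 = 0.4216
E(R_Ivers) = R_f + β × MRP = 3.7257% + 0.4216 × 8.5325% = 7.32%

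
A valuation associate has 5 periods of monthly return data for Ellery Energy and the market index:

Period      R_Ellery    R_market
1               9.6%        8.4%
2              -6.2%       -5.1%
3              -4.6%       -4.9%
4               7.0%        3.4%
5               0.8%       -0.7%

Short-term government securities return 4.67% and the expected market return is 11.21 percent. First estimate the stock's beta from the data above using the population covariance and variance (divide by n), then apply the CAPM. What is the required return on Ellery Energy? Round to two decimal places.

Mean R_i = (9.6 − 6.2 − 4.6 + 7.0 + 0.8) / 5 = 1.3200%
Mean R_m = (8.4 − 5.1 − 4.9 + 3.4 − 0.7) / 5 = 0.2200%
Σ(R_i − R̄_i)(R_m − R̄_m) = 156.5880  ⇒  Cov = 156.5880 / 5 = 31.3176
Σ(R_m − R̄_m)² = 132.3880  ⇒  Var(R_m) = 132.3880 / 5 = 26.4776
β = Cov / Var(R_m) = 31.3176 / 26.4776 = 1.1828
MRP = 11.21% − 4.67% = 6.54%
E(R) = R_f + β × MRP = 4.67% + 1.1828 × 6.54% = 12.41%

12.41%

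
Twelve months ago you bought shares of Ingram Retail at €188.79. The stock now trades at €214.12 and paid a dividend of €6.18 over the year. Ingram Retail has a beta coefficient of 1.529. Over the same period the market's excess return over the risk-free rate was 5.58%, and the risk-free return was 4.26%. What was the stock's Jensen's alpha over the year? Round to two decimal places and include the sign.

+3.90%

Realised HPR = (P1 + D1 − P0) / P0 = (214.12 + 6.18 − 188.79) / 188.79 = 31.51 / 188.79 = 16.6905%
CAPM required = R_f + β·MRP = 4.26% + 1.529 × 5.58% = 12.79182%
α = realised − required = 16.6905% − 12.79182% = +3.90%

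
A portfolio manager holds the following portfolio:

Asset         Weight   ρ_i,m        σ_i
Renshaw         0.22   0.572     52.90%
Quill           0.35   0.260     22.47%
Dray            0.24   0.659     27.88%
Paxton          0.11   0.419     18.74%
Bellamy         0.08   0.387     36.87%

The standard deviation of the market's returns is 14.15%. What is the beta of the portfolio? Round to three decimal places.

1.068

β_Renshaw = 0.572 × 52.90% / 14.15% = 2.1384
β_Quill = 0.260 × 22.47% / 14.15% = 0.4129
β_Dray = 0.659 × 27.88% / 14.15% = 1.2984
β_Paxton = 0.419 × 18.74% / 14.15% = 0.5549
β_Bellamy = 0.387 × 36.87% / 14.15% = 1.0084
β_P = Σ w_i β_i = 0.22×2.1384 + 0.35×0.4129 + 0.24×1.2984 + 0.11×0.5549 + 0.08×1.0084 = 1.0683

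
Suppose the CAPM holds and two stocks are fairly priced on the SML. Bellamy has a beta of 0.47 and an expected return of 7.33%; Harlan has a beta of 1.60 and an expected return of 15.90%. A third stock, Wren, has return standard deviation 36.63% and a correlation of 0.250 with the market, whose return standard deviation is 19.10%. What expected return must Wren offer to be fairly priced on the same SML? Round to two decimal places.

7.40%

MRP = (15.90% − 7.33%) / (1.60 − 0.47) = 7.5841%
R_f = 7.33% − 0.47 × 7.5841% = 3.7655%
β_Wren = ρ·σ_i/σ_m = 0.250 × 36.63 / 19.10 = 0.4795
E(R_Wren) = R_f + β × MRP = 3.7655% + 0.4795 × 7.5841% = 7.40%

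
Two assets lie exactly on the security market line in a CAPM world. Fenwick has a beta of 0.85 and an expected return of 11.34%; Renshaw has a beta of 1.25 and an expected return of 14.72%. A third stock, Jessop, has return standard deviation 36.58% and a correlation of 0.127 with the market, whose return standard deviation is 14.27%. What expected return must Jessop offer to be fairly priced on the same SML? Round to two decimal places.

6.91%

MRP = (14.72% − 11.34%) / (1.25 − 0.85) = 8.4500%
R_f = 11.34% − 0.85 × 8.4500% = 4.1575%
β_Jessop = ρ·σ_i/σ_m = 0.127 × 36.58 / 14.27 = 0.3256
E(R_Jessop) = R_f + β × MRP = 4.1575% + 0.3256 × 8.4500% = 6.91%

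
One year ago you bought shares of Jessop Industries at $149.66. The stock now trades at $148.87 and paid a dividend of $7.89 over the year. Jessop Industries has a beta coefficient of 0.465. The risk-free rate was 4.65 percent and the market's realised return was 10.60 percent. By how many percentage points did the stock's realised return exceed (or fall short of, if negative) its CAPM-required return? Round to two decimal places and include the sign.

-2.67%

Realised HPR = (P1 + D1 − P0) / P0 = (148.87 + 7.89 − 149.66) / 149.66 = 7.10 / 149.66 = 4.7441%
MRP = 10.60% − 4.65% = 5.95%
CAPM required = R_f + β·MRP = 4.65% + 0.465 × 5.95% = 7.41675%
α = realised − required = 4.7441% − 7.41675% = -2.67%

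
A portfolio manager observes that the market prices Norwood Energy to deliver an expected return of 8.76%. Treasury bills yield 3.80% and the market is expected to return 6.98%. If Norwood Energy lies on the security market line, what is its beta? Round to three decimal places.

MRP = 6.98% − 3.80% = 3.18%
β = (E(R) − R_f) / MRP = (8.76% − 3.80%) / 3.18% = 4.96% / 3.18% = 1.560

1.560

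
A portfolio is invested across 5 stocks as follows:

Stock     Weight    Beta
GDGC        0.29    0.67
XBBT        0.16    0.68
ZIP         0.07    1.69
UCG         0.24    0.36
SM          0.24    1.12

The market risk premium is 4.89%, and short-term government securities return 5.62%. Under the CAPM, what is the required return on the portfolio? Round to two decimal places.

β_P = Σ w_i β_i = 0.29×0.67 + 0.16×0.68 + 0.07×1.69 + 0.24×0.36 + 0.24×1.12 = 0.7766
E(R_P) = R_f + β_P × MRP = 5.62% + 0.7766 × 4.89% = 9.42%

9.42%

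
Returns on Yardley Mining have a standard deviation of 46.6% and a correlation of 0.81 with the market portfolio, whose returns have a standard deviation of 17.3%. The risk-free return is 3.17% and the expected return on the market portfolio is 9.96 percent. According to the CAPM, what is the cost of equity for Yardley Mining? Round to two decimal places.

17.98%

β = ρ × σ_i / σ_m = 0.81 × 46.6% / 17.3% = 2.1818
MRP = 9.96% − 3.17% = 6.79%
E(R) = 3.17% + 2.1818 × 6.79% = 17.98%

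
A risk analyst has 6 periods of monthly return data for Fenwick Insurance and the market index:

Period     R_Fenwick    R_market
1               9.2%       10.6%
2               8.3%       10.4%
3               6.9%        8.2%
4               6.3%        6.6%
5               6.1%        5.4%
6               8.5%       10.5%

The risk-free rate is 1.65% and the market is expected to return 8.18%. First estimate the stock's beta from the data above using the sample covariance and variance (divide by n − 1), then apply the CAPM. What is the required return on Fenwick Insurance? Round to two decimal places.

Mean R_i = (9.2 + 8.3 + 6.9 + 6.3 + 6.1 + 8.5) / 6 = 7.5500%
Mean R_m = (10.6 + 10.4 + 8.2 + 6.6 + 5.4 + 10.5) / 6 = 8.6167%
Σ(R_i − R̄_i)(R_m − R̄_m) = 13.8550  ⇒  Cov = 13.8550 / 5 = 2.7710
Σ(R_m − R̄_m)² = 25.2483  ⇒  Var(R_m) = 25.2483 / 5 = 5.0497
β = Cov / Var(R_m) = 2.7710 / 5.0497 = 0.5487
MRP = 8.18% − 1.65% = 6.53%
E(R) = R_f + β × MRP = 1.65% + 0.5487 × 6.53% = 5.23%

5.23%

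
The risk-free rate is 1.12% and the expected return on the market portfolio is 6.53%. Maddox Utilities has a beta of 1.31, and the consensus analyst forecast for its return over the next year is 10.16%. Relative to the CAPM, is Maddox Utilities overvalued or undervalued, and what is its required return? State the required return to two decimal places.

MRP = 6.53% − 1.12% = 5.41%
Required return = R_f + β·MRP = 1.12% + 1.31 × 5.41% = 8.21%
Forecast 10.16% > required 8.21% → the stock plots above the SML → undervalued.

Undervalued; required return 8.21%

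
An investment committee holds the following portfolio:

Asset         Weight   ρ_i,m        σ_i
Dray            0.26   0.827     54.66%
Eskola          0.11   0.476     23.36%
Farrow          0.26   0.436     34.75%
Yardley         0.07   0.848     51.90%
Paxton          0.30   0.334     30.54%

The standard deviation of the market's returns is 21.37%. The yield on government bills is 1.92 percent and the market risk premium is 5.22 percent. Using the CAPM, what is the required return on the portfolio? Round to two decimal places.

7.55%

β_Dray = 0.827 × 54.66% / 21.37% = 2.1153
β_Eskola = 0.476 × 23.36% / 21.37% = 0.5203
β_Farrow = 0.436 × 34.75% / 21.37% = 0.7090
β_Yardley = 0.848 × 51.90% / 21.37% = 2.0595
β_Paxton = 0.334 × 30.54% / 21.37% = 0.4773
β_P = Σ w_i β_i = 0.26×2.1153 + 0.11×0.5203 + 0.26×0.7090 + 0.07×2.0595 + 0.30×0.4773 = 1.0789
E(R_P) = R_f + β_P × MRP = 1.92% + 1.0789 × 5.22% = 7.55%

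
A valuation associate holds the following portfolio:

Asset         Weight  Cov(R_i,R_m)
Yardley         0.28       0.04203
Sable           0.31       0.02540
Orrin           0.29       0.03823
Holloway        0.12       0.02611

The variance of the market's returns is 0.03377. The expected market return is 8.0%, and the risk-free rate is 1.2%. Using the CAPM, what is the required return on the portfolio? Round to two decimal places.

β_Yardley = 0.04203 / 0.03377 = 1.2446
β_Sable = 0.02540 / 0.03377 = 0.7521
β_Orrin = 0.03823 / 0.03377 = 1.1321
β_Holloway = 0.02611 / 0.03377 = 0.7732
β_P = Σ w_i β_i = 0.28×1.2446 + 0.31×0.7521 + 0.29×1.1321 + 0.12×0.7732 = 1.0027
MRP = 8.0% − 1.2% = 6.80%
E(R_P) = R_f + β_P × MRP = 1.2% + 1.0027 × 6.8% = 8.02%

8.02%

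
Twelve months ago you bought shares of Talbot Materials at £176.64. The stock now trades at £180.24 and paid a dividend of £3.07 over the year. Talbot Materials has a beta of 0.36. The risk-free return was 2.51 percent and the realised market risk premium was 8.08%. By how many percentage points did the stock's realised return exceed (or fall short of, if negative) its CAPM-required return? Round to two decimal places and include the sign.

Realised HPR = (P1 + D1 − P0) / P0 = (180.24 + 3.07 − 176.64) / 176.64 = 6.67 / 176.64 = 3.7760%
CAPM required = R_f + β·MRP = 2.51% + 0.36 × 8.08% = 5.4188%
α = realised − required = 3.7760% − 5.4188% = -1.64%

-1.64%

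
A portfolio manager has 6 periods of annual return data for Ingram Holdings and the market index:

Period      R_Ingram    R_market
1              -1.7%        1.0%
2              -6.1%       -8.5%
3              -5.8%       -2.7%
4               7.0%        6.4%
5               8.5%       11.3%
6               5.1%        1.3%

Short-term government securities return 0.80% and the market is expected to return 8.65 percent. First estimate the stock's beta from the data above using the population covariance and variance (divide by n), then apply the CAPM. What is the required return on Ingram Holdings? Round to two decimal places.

7.50%

Mean R_i = (-1.7 − 6.1 − 5.8 + 7.0 + 8.5 + 5.1) / 6 = 1.1667%
Mean R_m = (1.0 − 8.5 − 2.7 + 6.4 + 11.3 + 1.3) / 6 = 1.4667%
Σ(R_i − R̄_i)(R_m − R̄_m) = 203.0233  ⇒  Cov = 203.0233 / 6 = 33.8372
Σ(R_m − R̄_m)² = 237.9733  ⇒  Var(R_m) = 237.9733 / 6 = 39.6622
β = Cov / Var(R_m) = 33.8372 / 39.6622 = 0.8531
MRP = 8.65% − 0.80% = 7.85%
E(R) = R_f + β × MRP = 0.80% + 0.8531 × 7.85% = 7.50%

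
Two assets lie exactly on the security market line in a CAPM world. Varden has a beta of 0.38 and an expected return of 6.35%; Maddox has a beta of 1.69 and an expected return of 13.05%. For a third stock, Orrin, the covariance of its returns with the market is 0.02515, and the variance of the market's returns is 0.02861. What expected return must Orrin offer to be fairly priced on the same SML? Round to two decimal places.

8.90%

MRP = (13.05% − 6.35%) / (1.69 − 0.38) = 5.1145%
R_f = 6.35% − 0.38 × 5.1145% = 4.4065%
β_Orrin = Cov / Var(R_m) = 0.02515 / 0.02861 = 0.8791
E(R_Orrin) = R_f + β × MRP = 4.4065% + 0.8791 × 5.1145% = 8.90%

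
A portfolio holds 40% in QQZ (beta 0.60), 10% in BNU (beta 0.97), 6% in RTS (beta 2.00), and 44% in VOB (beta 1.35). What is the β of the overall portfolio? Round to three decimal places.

1.051

β_P = Σ w_i β_i = 0.40×0.60 + 0.10×0.97 + 0.06×2.00 + 0.44×1.35 = 1.0510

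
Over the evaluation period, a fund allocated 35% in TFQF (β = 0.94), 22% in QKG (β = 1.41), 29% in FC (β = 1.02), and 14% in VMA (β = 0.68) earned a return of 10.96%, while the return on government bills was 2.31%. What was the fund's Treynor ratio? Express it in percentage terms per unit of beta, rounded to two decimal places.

β_P = 0.35×0.94 + 0.22×1.41 + 0.29×1.02 + 0.14×0.68 = 1.0302
Treynor = (R_P − R_f) / β_P = (10.96% − 2.31%) / 1.0302 = 8.65% / 1.0302 = 8.40%

8.40%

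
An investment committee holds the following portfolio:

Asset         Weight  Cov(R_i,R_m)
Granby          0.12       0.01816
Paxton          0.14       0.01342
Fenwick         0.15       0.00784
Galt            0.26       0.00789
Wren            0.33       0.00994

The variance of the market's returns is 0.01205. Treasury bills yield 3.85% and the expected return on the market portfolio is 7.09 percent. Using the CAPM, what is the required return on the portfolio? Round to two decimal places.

β_Granby = 0.01816 / 0.01205 = 1.5071
β_Paxton = 0.01342 / 0.01205 = 1.1137
β_Fenwick = 0.00784 / 0.01205 = 0.6506
β_Galt = 0.00789 / 0.01205 = 0.6548
β_Wren = 0.00994 / 0.01205 = 0.8249
β_P = Σ w_i β_i = 0.12×1.5071 + 0.14×1.1137 + 0.15×0.6506 + 0.26×0.6548 + 0.33×0.8249 = 0.8768
MRP = 7.09% − 3.85% = 3.24%
E(R_P) = R_f + β_P × MRP = 3.85% + 0.8768 × 3.24% = 6.69%

6.69%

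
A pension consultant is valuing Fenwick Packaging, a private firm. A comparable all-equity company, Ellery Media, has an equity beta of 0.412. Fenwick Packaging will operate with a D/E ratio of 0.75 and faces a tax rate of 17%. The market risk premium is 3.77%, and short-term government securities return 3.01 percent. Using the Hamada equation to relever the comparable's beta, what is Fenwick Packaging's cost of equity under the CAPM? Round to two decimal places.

β_L = β_U × [1 + (1 − t)(D/E)] = 0.412 × [1 + (1 − 0.17) × 0.75]
    = 0.412 × [1 + 0.83 × 0.75] = 0.412 × 1.6225 = 0.6685
E(R) = R_f + β_L × MRP = 3.01% + 0.6685 × 3.77% = 5.53%

5.53%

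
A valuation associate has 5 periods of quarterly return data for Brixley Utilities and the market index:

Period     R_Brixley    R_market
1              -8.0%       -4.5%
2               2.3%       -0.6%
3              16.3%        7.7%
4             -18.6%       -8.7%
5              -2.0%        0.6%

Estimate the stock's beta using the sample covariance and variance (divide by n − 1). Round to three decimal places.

Mean R_i = (-8.0 + 2.3 + 16.3 − 18.6 − 2.0) / 5 = -2.0000%
Mean R_m = (-4.5 − 0.6 + 7.7 − 8.7 + 0.6) / 5 = -1.1000%
Σ(R_i − R̄_i)(R_m − R̄_m) = 309.7500  ⇒  Cov = 309.7500 / 4 = 77.4375
Σ(R_m − R̄_m)² = 149.9000  ⇒  Var(R_m) = 149.9000 / 4 = 37.4750
β = Cov / Var(R_m) = 77.4375 / 37.4750 = 2.0664

2.066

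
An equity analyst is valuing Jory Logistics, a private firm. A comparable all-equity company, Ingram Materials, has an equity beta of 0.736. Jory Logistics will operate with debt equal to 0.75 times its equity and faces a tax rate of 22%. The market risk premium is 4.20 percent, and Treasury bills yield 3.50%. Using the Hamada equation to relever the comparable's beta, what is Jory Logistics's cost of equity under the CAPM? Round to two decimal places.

β_L = β_U × [1 + (1 − t)(D/E)] = 0.736 × [1 + (1 − 0.22) × 0.75]
    = 0.736 × [1 + 0.78 × 0.75] = 0.736 × 1.5850 = 1.1666
E(R) = R_f + β_L × MRP = 3.50% + 1.1666 × 4.20% = 8.40%

8.40%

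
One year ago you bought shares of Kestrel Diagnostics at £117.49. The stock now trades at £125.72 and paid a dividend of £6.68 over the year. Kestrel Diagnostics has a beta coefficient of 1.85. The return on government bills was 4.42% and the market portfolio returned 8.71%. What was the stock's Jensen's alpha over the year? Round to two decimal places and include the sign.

+0.33%

Realised HPR = (P1 + D1 − P0) / P0 = (125.72 + 6.68 − 117.49) / 117.49 = 14.91 / 117.49 = 12.6904%
MRP = 8.71% − 4.42% = 4.29%
CAPM required = R_f + β·MRP = 4.42% + 1.85 × 4.29% = 12.3565%
α = realised − required = 12.6904% − 12.3565% = +0.33%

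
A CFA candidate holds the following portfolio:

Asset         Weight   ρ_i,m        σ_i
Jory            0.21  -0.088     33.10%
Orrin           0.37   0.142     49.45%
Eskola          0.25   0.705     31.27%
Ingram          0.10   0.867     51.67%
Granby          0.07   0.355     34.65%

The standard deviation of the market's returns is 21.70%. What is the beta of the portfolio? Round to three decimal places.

β_Jory = -0.088 × 33.10% / 21.70% = -0.1342
β_Orrin = 0.142 × 49.45% / 21.70% = 0.3236
β_Eskola = 0.705 × 31.27% / 21.70% = 1.0159
β_Ingram = 0.867 × 51.67% / 21.70% = 2.0644
β_Granby = 0.355 × 34.65% / 21.70% = 0.5669
β_P = Σ w_i β_i = 0.21×-0.1342 + 0.37×0.3236 + 0.25×1.0159 + 0.10×2.0644 + 0.07×0.5669 = 0.5916

0.592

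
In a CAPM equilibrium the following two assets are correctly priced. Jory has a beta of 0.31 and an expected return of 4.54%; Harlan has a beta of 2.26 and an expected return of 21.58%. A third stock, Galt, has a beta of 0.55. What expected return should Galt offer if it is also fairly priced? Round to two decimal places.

MRP (SML slope) = (21.58% − 4.54%) / (2.26 − 0.31) = 17.04% / 1.95 = 8.7385%
R_f (intercept) = 4.54% − 0.31 × 8.7385% = 1.8311%
E(R_Galt) = R_f + β × MRP = 1.8311% + 0.55 × 8.7385% = 6.64%

6.64%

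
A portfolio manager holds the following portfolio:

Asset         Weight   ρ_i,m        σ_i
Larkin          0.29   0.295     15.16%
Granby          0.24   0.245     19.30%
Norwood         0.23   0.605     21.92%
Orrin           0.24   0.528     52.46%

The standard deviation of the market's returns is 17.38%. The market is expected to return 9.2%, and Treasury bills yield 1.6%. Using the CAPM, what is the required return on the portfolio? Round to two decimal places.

6.90%

β_Larkin = 0.295 × 15.16% / 17.38% = 0.2573
β_Granby = 0.245 × 19.30% / 17.38% = 0.2721
β_Norwood = 0.605 × 21.92% / 17.38% = 0.7630
β_Orrin = 0.528 × 52.46% / 17.38% = 1.5937
β_P = Σ w_i β_i = 0.29×0.2573 + 0.24×0.2721 + 0.23×0.7630 + 0.24×1.5937 = 0.6979
MRP = 9.2% − 1.6% = 7.60%
E(R_P) = R_f + β_P × MRP = 1.6% + 0.6979 × 7.6% = 6.90%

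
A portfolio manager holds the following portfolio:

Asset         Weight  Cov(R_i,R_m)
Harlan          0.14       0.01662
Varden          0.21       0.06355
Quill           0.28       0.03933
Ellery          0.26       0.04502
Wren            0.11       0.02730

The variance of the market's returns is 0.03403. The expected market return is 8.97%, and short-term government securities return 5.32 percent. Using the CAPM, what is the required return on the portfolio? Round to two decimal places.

β_Harlan = 0.01662 / 0.03403 = 0.4884
β_Varden = 0.06355 / 0.03403 = 1.8675
β_Quill = 0.03933 / 0.03403 = 1.1557
β_Ellery = 0.04502 / 0.03403 = 1.3230
β_Wren = 0.02730 / 0.03403 = 0.8022
β_P = Σ w_i β_i = 0.14×0.4884 + 0.21×1.8675 + 0.28×1.1557 + 0.26×1.3230 + 0.11×0.8022 = 1.2164
MRP = 8.97% − 5.32% = 3.65%
E(R_P) = R_f + β_P × MRP = 5.32% + 1.2164 × 3.65% = 9.76%

9.76%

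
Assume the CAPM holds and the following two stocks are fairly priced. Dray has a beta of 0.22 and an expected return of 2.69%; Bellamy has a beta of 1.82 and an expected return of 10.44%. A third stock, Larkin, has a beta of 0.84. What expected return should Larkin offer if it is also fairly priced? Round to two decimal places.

MRP (SML slope) = (10.44% − 2.69%) / (1.82 − 0.22) = 7.75% / 1.60 = 4.8438%
R_f (intercept) = 2.69% − 0.22 × 4.8438% = 1.6244%
E(R_Larkin) = R_f + β × MRP = 1.6244% + 0.84 × 4.8438% = 5.69%

5.69%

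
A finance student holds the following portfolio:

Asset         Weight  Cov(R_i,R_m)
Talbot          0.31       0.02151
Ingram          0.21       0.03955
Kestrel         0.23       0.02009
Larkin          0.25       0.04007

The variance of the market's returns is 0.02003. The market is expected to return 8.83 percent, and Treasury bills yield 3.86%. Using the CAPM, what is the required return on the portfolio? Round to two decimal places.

β_Talbot = 0.02151 / 0.02003 = 1.0739
β_Ingram = 0.03955 / 0.02003 = 1.9745
β_Kestrel = 0.02009 / 0.02003 = 1.0030
β_Larkin = 0.04007 / 0.02003 = 2.0005
β_P = Σ w_i β_i = 0.31×1.0739 + 0.21×1.9745 + 0.23×1.0030 + 0.25×2.0005 = 1.4784
MRP = 8.83% − 3.86% = 4.97%
E(R_P) = R_f + β_P × MRP = 3.86% + 1.4784 × 4.97% = 11.21%

11.21%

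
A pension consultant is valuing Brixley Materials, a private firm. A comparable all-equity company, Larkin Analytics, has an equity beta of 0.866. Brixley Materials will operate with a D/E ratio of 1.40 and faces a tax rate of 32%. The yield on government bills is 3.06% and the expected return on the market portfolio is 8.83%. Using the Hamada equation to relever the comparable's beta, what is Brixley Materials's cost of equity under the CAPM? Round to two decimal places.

12.81%

β_L = β_U × [1 + (1 − t)(D/E)] = 0.866 × [1 + (1 − 0.32) × 1.40]
    = 0.866 × [1 + 0.68 × 1.40] = 0.866 × 1.9520 = 1.6904
MRP = 8.83% − 3.06% = 5.77%
E(R) = R_f + β_L × MRP = 3.06% + 1.6904 × 5.77% = 12.81%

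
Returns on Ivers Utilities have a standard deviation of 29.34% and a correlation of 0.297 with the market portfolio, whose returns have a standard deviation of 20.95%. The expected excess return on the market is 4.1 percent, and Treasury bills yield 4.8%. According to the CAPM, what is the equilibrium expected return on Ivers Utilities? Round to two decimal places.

6.51%

β = ρ × σ_i / σ_m = 0.297 × 29.34% / 20.95% = 0.4159
E(R) = 4.8% + 0.4159 × 4.1% = 6.51%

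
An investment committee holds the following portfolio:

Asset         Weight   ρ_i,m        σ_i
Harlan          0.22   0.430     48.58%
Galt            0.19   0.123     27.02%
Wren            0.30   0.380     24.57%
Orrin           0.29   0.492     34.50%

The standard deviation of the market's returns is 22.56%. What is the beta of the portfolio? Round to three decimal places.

0.574

β_Harlan = 0.430 × 48.58% / 22.56% = 0.9259
β_Galt = 0.123 × 27.02% / 22.56% = 0.1473
β_Wren = 0.380 × 24.57% / 22.56% = 0.4139
β_Orrin = 0.492 × 34.50% / 22.56% = 0.7524
β_P = Σ w_i β_i = 0.22×0.9259 + 0.19×0.1473 + 0.30×0.4139 + 0.29×0.7524 = 0.5741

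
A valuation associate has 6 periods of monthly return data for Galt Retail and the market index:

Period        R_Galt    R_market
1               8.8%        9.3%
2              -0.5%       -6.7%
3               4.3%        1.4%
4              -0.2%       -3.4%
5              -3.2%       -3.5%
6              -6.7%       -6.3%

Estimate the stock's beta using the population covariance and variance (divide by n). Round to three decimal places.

0.816

Mean R_i = (8.8 − 0.5 + 4.3 − 0.2 − 3.2 − 6.7) / 6 = 0.4167%
Mean R_m = (9.3 − 6.7 + 1.4 − 3.4 − 3.5 − 6.3) / 6 = -1.5333%
Σ(R_i − R̄_i)(R_m − R̄_m) = 149.1333  ⇒  Cov = 149.1333 / 6 = 24.8556
Σ(R_m − R̄_m)² = 182.7333  ⇒  Var(R_m) = 182.7333 / 6 = 30.4556
β = Cov / Var(R_m) = 24.8556 / 30.4556 = 0.8161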